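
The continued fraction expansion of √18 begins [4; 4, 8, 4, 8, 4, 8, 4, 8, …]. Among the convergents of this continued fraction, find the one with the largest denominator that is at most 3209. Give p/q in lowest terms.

4756/1121

List convergents until the denominator exceeds the bound:
a_0 = 4: 4/1  (≤ bound)
a_1 = 4: 17/4  (≤ bound)
a_2 = 8: 140/33  (≤ bound)
a_3 = 4: 577/136  (≤ bound)
a_4 = 8: 4756/1121  (≤ bound)
a_5 = 4: 19601/4620  (> 3209, stop)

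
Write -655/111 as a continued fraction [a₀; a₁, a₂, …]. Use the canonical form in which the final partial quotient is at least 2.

Run the Euclidean algorithm, recording each quotient:
-655 = -6·111 + 11, so a_0 = -6
111 = 10·11 + 1, so a_1 = 10
11 = 11·1 + 0, so a_2 = 11

[-6; 10, 11]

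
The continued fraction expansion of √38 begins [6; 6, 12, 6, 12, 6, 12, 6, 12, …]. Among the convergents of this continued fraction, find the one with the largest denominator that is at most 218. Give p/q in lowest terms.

450/73

List convergents until the denominator exceeds the bound:
a_0 = 6: 6/1  (≤ bound)
a_1 = 6: 37/6  (≤ bound)
a_2 = 12: 450/73  (≤ bound)
a_3 = 6: 2737/444  (> 218, stop)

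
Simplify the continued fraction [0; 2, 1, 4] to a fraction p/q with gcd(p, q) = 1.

5/14

Starting at the tail and folding back:
Start with 4.
1 + 1/(4/1) = 1 + 1/4 = 5/4
2 + 1/(5/4) = 2 + 4/5 = 14/5
0 + 1/(14/5) = 0 + 5/14 = 5/14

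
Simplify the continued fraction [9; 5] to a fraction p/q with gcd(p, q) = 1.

46/5

a_0 = 9: 9/1
a_1 = 5: 46/5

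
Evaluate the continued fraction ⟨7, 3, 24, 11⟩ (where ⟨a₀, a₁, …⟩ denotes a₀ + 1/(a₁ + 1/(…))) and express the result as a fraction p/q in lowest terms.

Use the convergent recurrence hₖ = aₖ·hₖ₋₁ + hₖ₋₂ (and likewise for the denominators kₖ):
a_0 = 7: 7/1
a_1 = 3: 22/3
a_2 = 24: 535/73
a_3 = 11: 5907/806

5907/806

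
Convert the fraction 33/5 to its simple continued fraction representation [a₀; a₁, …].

Run the Euclidean algorithm, recording each quotient:
33 = 6·5 + 3, so a_0 = 6
5 = 1·3 + 2, so a_1 = 1
3 = 1·2 + 1, so a_2 = 1
2 = 2·1 + 0, so a_3 = 2

[6; 1, 1, 2]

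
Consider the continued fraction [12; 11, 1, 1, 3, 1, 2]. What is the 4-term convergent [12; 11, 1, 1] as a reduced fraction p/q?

Start with 1.
1 + 1/(1/1) = 1 + 1/1 = 2/1
11 + 1/(2/1) = 11 + 1/2 = 23/2
12 + 1/(23/2) = 12 + 2/23 = 278/23

278/23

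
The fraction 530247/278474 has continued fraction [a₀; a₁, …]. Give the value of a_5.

530247 = 1·278474 + 251773, so a_0 = 1
278474 = 1·251773 + 26701, so a_1 = 1
251773 = 9·26701 + 11464, so a_2 = 9
26701 = 2·11464 + 3773, so a_3 = 2
11464 = 3·3773 + 145, so a_4 = 3
3773 = 26·145 + 3, so a_5 = 26

26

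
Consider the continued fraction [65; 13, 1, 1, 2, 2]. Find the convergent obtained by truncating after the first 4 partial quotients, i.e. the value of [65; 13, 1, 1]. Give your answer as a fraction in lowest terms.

a_0 = 65: 65/1
a_1 = 13: 846/13
a_2 = 1: 911/14
a_3 = 1: 1757/27

1757/27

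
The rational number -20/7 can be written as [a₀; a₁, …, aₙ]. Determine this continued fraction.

[-3; 7]

-20 ÷ 7 → quotient -3, remainder 1
7 ÷ 1 → quotient 7, remainder 0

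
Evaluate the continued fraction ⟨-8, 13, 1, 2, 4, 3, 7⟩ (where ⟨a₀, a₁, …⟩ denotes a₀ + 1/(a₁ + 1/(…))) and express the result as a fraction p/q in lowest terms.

Start with 7.
3 + 1/(7/1) = 3 + 1/7 = 22/7
4 + 1/(22/7) = 4 + 7/22 = 95/22
2 + 1/(95/22) = 2 + 22/95 = 212/95
1 + 1/(212/95) = 1 + 95/212 = 307/212
13 + 1/(307/212) = 13 + 212/307 = 4203/307
-8 + 1/(4203/307) = -8 + 307/4203 = -33317/4203

-33317/4203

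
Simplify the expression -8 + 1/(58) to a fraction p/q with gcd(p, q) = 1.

Start with 58.
-8 + 1/(58/1) = -8 + 1/58 = -463/58

-463/58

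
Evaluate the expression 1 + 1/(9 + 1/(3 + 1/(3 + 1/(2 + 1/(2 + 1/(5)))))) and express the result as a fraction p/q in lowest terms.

a_0 = 1: 1/1
a_1 = 9: 10/9
a_2 = 3: 31/28
a_3 = 3: 103/93
a_4 = 2: 237/214
a_5 = 2: 577/521
a_6 = 5: 3122/2819

3122/2819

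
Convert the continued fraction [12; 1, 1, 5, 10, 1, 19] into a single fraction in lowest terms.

Start with 19.
1 + 1/(19/1) = 1 + 1/19 = 20/19
10 + 1/(20/19) = 10 + 19/20 = 219/20
5 + 1/(219/20) = 5 + 20/219 = 1115/219
1 + 1/(1115/219) = 1 + 219/1115 = 1334/1115
1 + 1/(1334/1115) = 1 + 1115/1334 = 2449/1334
12 + 1/(2449/1334) = 12 + 1334/2449 = 30722/2449

30722/2449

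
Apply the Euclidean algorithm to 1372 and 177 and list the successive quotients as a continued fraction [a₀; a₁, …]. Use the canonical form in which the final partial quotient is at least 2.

[7; 1, 3, 44]

⌊1372/177⌋ = 7, remainder 133
⌊177/133⌋ = 1, remainder 44
⌊133/44⌋ = 3, remainder 1
⌊44/1⌋ = 44, remainder 0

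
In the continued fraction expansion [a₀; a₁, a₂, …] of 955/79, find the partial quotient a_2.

955 ÷ 79 → quotient 12, remainder 7
79 ÷ 7 → quotient 11, remainder 2
7 ÷ 2 → quotient 3, remainder 1

3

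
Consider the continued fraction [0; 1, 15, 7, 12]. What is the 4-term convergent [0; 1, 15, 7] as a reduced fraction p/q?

106/113

Start with 7.
15 + 1/(7/1) = 15 + 1/7 = 106/7
1 + 1/(106/7) = 1 + 7/106 = 113/106
0 + 1/(113/106) = 0 + 106/113 = 106/113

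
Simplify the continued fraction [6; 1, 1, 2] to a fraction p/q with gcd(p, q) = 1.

33/5

Collapse the nested fraction from the inside out:
Start with 2.
1 + 1/(2/1) = 1 + 1/2 = 3/2
1 + 1/(3/2) = 1 + 2/3 = 5/3
6 + 1/(5/3) = 6 + 3/5 = 33/5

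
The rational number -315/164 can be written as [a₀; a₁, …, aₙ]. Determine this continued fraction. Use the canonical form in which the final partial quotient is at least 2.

⌊-315/164⌋ = -2, remainder 13
⌊164/13⌋ = 12, remainder 8
⌊13/8⌋ = 1, remainder 5
⌊8/5⌋ = 1, remainder 3
⌊5/3⌋ = 1, remainder 2
⌊3/2⌋ = 1, remainder 1
⌊2/1⌋ = 2, remainder 0

[-2; 12, 1, 1, 1, 1, 2]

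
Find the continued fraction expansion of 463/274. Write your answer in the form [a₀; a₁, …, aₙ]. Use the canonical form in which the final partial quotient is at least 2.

⌊463/274⌋ = 1, remainder 189
⌊274/189⌋ = 1, remainder 85
⌊189/85⌋ = 2, remainder 19
⌊85/19⌋ = 4, remainder 9
⌊19/9⌋ = 2, remainder 1
⌊9/1⌋ = 9, remainder 0

[1; 1, 2, 4, 2, 9]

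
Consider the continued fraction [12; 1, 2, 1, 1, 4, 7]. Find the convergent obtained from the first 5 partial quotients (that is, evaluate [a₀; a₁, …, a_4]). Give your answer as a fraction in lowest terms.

89/7

Work from the innermost term outward:
Start with 1.
1 + 1/(1/1) = 1 + 1/1 = 2/1
2 + 1/(2/1) = 2 + 1/2 = 5/2
1 + 1/(5/2) = 1 + 2/5 = 7/5
12 + 1/(7/5) = 12 + 5/7 = 89/7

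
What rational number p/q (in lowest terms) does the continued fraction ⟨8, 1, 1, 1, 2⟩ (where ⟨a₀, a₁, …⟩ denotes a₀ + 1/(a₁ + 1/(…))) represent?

69/8

Starting at the tail and folding back:
Start with 2.
1 + 1/(2/1) = 1 + 1/2 = 3/2
1 + 1/(3/2) = 1 + 2/3 = 5/3
1 + 1/(5/3) = 1 + 3/5 = 8/5
8 + 1/(8/5) = 8 + 5/8 = 69/8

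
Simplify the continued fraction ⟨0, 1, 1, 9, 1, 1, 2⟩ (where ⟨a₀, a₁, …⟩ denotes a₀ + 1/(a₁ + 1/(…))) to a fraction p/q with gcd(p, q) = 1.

53/101

Start with 2.
1 + 1/(2/1) = 1 + 1/2 = 3/2
1 + 1/(3/2) = 1 + 2/3 = 5/3
9 + 1/(5/3) = 9 + 3/5 = 48/5
1 + 1/(48/5) = 1 + 5/48 = 53/48
1 + 1/(53/48) = 1 + 48/53 = 101/53
0 + 1/(101/53) = 0 + 53/101 = 53/101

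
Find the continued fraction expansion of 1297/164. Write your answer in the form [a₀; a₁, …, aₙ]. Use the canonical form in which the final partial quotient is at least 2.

Run the Euclidean algorithm, recording each quotient:
1297 = 7·164 + 149, so a_0 = 7
164 = 1·149 + 15, so a_1 = 1
149 = 9·15 + 14, so a_2 = 9
15 = 1·14 + 1, so a_3 = 1
14 = 14·1 + 0, so a_4 = 14

[7; 1, 9, 1, 14]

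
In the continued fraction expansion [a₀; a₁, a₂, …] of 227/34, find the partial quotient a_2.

2

⌊227/34⌋ = 6, remainder 23
⌊34/23⌋ = 1, remainder 11
⌊23/11⌋ = 2, remainder 1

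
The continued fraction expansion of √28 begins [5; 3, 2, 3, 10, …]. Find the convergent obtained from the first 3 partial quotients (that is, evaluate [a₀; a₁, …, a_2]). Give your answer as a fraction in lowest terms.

Start with 2.
3 + 1/(2/1) = 3 + 1/2 = 7/2
5 + 1/(7/2) = 5 + 2/7 = 37/7

37/7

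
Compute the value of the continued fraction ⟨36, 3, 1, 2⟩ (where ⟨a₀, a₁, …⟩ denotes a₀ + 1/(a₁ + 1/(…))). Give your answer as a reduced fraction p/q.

399/11

a_0 = 36: 36/1
a_1 = 3: 109/3
a_2 = 1: 145/4
a_3 = 2: 399/11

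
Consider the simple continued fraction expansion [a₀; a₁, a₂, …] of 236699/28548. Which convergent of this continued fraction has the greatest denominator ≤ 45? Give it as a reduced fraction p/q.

199/24

List convergents until the denominator exceeds the bound:
a_0 = 8: 8/1  (≤ bound)
a_1 = 3: 25/3  (≤ bound)
a_2 = 2: 58/7  (≤ bound)
a_3 = 3: 199/24  (≤ bound)
a_4 = 4: 854/103  (> 45, stop)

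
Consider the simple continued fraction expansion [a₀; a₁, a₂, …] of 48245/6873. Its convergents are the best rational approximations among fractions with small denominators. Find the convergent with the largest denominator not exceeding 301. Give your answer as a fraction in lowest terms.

1081/154

List convergents until the denominator exceeds the bound:
a_0 = 7: 7/1  (≤ bound)
a_1 = 51: 358/51  (≤ bound)
a_2 = 3: 1081/154  (≤ bound)
a_3 = 2: 2520/359  (> 301, stop)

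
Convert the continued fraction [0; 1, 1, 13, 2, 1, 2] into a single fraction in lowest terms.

115/222

Use the convergent recurrence hₖ = aₖ·hₖ₋₁ + hₖ₋₂ (and likewise for the denominators kₖ):
a_0 = 0: 0/1
a_1 = 1: 1/1
a_2 = 1: 1/2
a_3 = 13: 14/27
a_4 = 2: 29/56
a_5 = 1: 43/83
a_6 = 2: 115/222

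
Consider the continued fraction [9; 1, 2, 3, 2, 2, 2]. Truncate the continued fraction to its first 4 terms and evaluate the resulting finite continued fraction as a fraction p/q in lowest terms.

97/10

Start with 3.
2 + 1/(3/1) = 2 + 1/3 = 7/3
1 + 1/(7/3) = 1 + 3/7 = 10/7
9 + 1/(10/7) = 9 + 7/10 = 97/10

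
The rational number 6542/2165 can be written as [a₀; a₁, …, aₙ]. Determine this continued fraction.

[3; 46, 15, 1, 2]

⌊6542/2165⌋ = 3, remainder 47
⌊2165/47⌋ = 46, remainder 3
⌊47/3⌋ = 15, remainder 2
⌊3/2⌋ = 1, remainder 1
⌊2/1⌋ = 2, remainder 0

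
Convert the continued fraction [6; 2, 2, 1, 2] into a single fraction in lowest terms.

Build up convergents one term at a time:
a_0 = 6: 6/1
a_1 = 2: 13/2
a_2 = 2: 32/5
a_3 = 1: 45/7
a_4 = 2: 122/19

122/19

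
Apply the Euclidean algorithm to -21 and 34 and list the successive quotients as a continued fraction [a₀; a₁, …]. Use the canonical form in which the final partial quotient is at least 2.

Run the Euclidean algorithm, recording each quotient:
-21 ÷ 34 → quotient -1, remainder 13
34 ÷ 13 → quotient 2, remainder 8
13 ÷ 8 → quotient 1, remainder 5
8 ÷ 5 → quotient 1, remainder 3
5 ÷ 3 → quotient 1, remainder 2
3 ÷ 2 → quotient 1, remainder 1
2 ÷ 1 → quotient 2, remainder 0

[-1; 2, 1, 1, 1, 1, 2]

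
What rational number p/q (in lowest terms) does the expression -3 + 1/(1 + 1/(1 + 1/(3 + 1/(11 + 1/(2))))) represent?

-401/165

a_0 = -3: -3/1
a_1 = 1: -2/1
a_2 = 1: -5/2
a_3 = 3: -17/7
a_4 = 11: -192/79
a_5 = 2: -401/165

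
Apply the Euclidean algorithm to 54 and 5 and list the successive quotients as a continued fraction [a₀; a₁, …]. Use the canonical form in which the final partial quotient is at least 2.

[10; 1, 4]

Run the Euclidean algorithm, recording each quotient:
54 = 10·5 + 4, so a_0 = 10
5 = 1·4 + 1, so a_1 = 1
4 = 4·1 + 0, so a_2 = 4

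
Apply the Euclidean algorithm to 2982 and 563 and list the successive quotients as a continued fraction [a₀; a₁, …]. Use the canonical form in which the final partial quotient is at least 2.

[5; 3, 2, 1, 2, 3, 1, 4]

Run the Euclidean algorithm, recording each quotient:
⌊2982/563⌋ = 5, remainder 167
⌊563/167⌋ = 3, remainder 62
⌊167/62⌋ = 2, remainder 43
⌊62/43⌋ = 1, remainder 19
⌊43/19⌋ = 2, remainder 5
⌊19/5⌋ = 3, remainder 4
⌊5/4⌋ = 1, remainder 1
⌊4/1⌋ = 4, remainder 0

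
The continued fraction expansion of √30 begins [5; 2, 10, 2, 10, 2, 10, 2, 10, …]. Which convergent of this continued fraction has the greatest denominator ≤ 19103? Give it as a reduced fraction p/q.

a_0 = 5: 5/1  (≤ bound)
a_1 = 2: 11/2  (≤ bound)
a_2 = 10: 115/21  (≤ bound)
a_3 = 2: 241/44  (≤ bound)
a_4 = 10: 2525/461  (≤ bound)
a_5 = 2: 5291/966  (≤ bound)
a_6 = 10: 55435/10121  (≤ bound)
a_7 = 2: 116161/21208  (> 19103, stop)

55435/10121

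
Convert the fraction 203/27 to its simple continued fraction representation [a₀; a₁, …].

[7; 1, 1, 13]

203 ÷ 27 → quotient 7, remainder 14
27 ÷ 14 → quotient 1, remainder 13
14 ÷ 13 → quotient 1, remainder 1
13 ÷ 1 → quotient 13, remainder 0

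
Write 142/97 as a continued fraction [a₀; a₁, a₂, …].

[1; 2, 6, 2, 3]

Repeatedly divide and take the remainder:
142 ÷ 97 → quotient 1, remainder 45
97 ÷ 45 → quotient 2, remainder 7
45 ÷ 7 → quotient 6, remainder 3
7 ÷ 3 → quotient 2, remainder 1
3 ÷ 1 → quotient 3, remainder 0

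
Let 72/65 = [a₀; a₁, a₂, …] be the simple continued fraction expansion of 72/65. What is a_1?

Run the Euclidean algorithm, recording each quotient:
72 ÷ 65 → quotient 1, remainder 7
65 ÷ 7 → quotient 9, remainder 2

9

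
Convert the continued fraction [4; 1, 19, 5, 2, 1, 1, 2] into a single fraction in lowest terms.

Work from the innermost term outward:
Start with 2.
1 + 1/(2/1) = 1 + 1/2 = 3/2
1 + 1/(3/2) = 1 + 2/3 = 5/3
2 + 1/(5/3) = 2 + 3/5 = 13/5
5 + 1/(13/5) = 5 + 5/13 = 70/13
19 + 1/(70/13) = 19 + 13/70 = 1343/70
1 + 1/(1343/70) = 1 + 70/1343 = 1413/1343
4 + 1/(1413/1343) = 4 + 1343/1413 = 6995/1413

6995/1413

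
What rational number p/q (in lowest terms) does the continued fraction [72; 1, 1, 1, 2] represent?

581/8

a_0 = 72: 72/1
a_1 = 1: 73/1
a_2 = 1: 145/2
a_3 = 1: 218/3
a_4 = 2: 581/8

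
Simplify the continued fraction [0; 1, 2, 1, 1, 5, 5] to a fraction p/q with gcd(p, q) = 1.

145/202

Start with 5.
5 + 1/(5/1) = 5 + 1/5 = 26/5
1 + 1/(26/5) = 1 + 5/26 = 31/26
1 + 1/(31/26) = 1 + 26/31 = 57/31
2 + 1/(57/31) = 2 + 31/57 = 145/57
1 + 1/(145/57) = 1 + 57/145 = 202/145
0 + 1/(202/145) = 0 + 145/202 = 145/202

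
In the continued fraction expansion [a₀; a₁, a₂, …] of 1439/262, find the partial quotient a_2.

Apply division with remainder until the remainder is 0:
1439 = 5·262 + 129, so a_0 = 5
262 = 2·129 + 4, so a_1 = 2
129 = 32·4 + 1, so a_2 = 32

32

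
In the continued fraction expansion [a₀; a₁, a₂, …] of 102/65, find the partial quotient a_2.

1

Run the Euclidean algorithm, recording each quotient:
102 ÷ 65 → quotient 1, remainder 37
65 ÷ 37 → quotient 1, remainder 28
37 ÷ 28 → quotient 1, remainder 9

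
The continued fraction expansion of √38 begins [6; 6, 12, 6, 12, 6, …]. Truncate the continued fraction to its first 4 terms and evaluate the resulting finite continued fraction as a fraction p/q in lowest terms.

2737/444

Use the convergent recurrence hₖ = aₖ·hₖ₋₁ + hₖ₋₂ (and likewise for the denominators kₖ):
a_0 = 6: 6/1
a_1 = 6: 37/6
a_2 = 12: 450/73
a_3 = 6: 2737/444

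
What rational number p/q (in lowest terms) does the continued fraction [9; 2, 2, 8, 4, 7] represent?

11784/1253

Start with 7.
4 + 1/(7/1) = 4 + 1/7 = 29/7
8 + 1/(29/7) = 8 + 7/29 = 239/29
2 + 1/(239/29) = 2 + 29/239 = 507/239
2 + 1/(507/239) = 2 + 239/507 = 1253/507
9 + 1/(1253/507) = 9 + 507/1253 = 11784/1253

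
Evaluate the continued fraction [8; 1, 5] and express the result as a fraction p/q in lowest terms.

a_0 = 8: 8/1
a_1 = 1: 9/1
a_2 = 5: 53/6

53/6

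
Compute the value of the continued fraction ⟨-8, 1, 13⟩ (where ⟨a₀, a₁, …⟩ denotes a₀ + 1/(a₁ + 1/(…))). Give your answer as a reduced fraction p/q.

-99/14

a_0 = -8: -8/1
a_1 = 1: -7/1
a_2 = 13: -99/14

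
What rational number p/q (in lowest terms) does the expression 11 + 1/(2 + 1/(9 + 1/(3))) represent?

Build up convergents one term at a time:
a_0 = 11: 11/1
a_1 = 2: 23/2
a_2 = 9: 218/19
a_3 = 3: 677/59

677/59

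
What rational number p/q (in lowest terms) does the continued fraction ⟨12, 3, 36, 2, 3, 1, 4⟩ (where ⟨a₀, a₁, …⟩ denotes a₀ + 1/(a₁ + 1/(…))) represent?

58495/4744

a_0 = 12: 12/1
a_1 = 3: 37/3
a_2 = 36: 1344/109
a_3 = 2: 2725/221
a_4 = 3: 9519/772
a_5 = 1: 12244/993
a_6 = 4: 58495/4744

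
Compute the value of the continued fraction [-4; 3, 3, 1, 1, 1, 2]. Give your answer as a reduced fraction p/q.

Starting at the tail and folding back:
Start with 2.
1 + 1/(2/1) = 1 + 1/2 = 3/2
1 + 1/(3/2) = 1 + 2/3 = 5/3
1 + 1/(5/3) = 1 + 3/5 = 8/5
3 + 1/(8/5) = 3 + 5/8 = 29/8
3 + 1/(29/8) = 3 + 8/29 = 95/29
-4 + 1/(95/29) = -4 + 29/95 = -351/95

-351/95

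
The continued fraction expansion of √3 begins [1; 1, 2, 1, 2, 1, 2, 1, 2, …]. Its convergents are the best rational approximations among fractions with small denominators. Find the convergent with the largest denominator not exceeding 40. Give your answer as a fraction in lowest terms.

a_0 = 1: 1/1  (≤ bound)
a_1 = 1: 2/1  (≤ bound)
a_2 = 2: 5/3  (≤ bound)
a_3 = 1: 7/4  (≤ bound)
a_4 = 2: 19/11  (≤ bound)
a_5 = 1: 26/15  (≤ bound)
a_6 = 2: 71/41  (> 40, stop)

26/15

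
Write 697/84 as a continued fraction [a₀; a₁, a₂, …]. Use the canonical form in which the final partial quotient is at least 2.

[8; 3, 2, 1, 3, 2]

Run the Euclidean algorithm, recording each quotient:
⌊697/84⌋ = 8, remainder 25
⌊84/25⌋ = 3, remainder 9
⌊25/9⌋ = 2, remainder 7
⌊9/7⌋ = 1, remainder 2
⌊7/2⌋ = 3, remainder 1
⌊2/1⌋ = 2, remainder 0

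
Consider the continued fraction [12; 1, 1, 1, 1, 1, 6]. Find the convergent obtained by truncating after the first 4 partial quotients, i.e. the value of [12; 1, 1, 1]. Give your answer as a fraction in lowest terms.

a_0 = 12: 12/1
a_1 = 1: 13/1
a_2 = 1: 25/2
a_3 = 1: 38/3

38/3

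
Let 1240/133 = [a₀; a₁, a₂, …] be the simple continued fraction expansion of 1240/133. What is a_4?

1240 = 9·133 + 43, so a_0 = 9
133 = 3·43 + 4, so a_1 = 3
43 = 10·4 + 3, so a_2 = 10
4 = 1·3 + 1, so a_3 = 1
3 = 3·1 + 0, so a_4 = 3

3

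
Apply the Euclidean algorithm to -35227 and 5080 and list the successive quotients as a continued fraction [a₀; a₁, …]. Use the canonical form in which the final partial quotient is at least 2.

[-7; 15, 3, 1, 11, 7]

Apply division with remainder until the remainder is 0:
-35227 ÷ 5080 → quotient -7, remainder 333
5080 ÷ 333 → quotient 15, remainder 85
333 ÷ 85 → quotient 3, remainder 78
85 ÷ 78 → quotient 1, remainder 7
78 ÷ 7 → quotient 11, remainder 1
7 ÷ 1 → quotient 7, remainder 0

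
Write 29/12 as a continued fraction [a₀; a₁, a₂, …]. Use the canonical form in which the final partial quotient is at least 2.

[2; 2, 2, 2]

⌊29/12⌋ = 2, remainder 5
⌊12/5⌋ = 2, remainder 2
⌊5/2⌋ = 2, remainder 1
⌊2/1⌋ = 2, remainder 0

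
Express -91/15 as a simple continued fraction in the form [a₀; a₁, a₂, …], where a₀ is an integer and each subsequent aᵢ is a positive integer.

[-7; 1, 14]

Apply division with remainder until the remainder is 0:
-91 ÷ 15 → quotient -7, remainder 14
15 ÷ 14 → quotient 1, remainder 1
14 ÷ 1 → quotient 14, remainder 0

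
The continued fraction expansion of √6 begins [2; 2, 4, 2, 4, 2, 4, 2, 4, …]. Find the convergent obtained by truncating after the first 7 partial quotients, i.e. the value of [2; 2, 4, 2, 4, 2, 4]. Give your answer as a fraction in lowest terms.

2158/881

Collapse the nested fraction from the inside out:
Start with 4.
2 + 1/(4/1) = 2 + 1/4 = 9/4
4 + 1/(9/4) = 4 + 4/9 = 40/9
2 + 1/(40/9) = 2 + 9/40 = 89/40
4 + 1/(89/40) = 4 + 40/89 = 396/89
2 + 1/(396/89) = 2 + 89/396 = 881/396
2 + 1/(881/396) = 2 + 396/881 = 2158/881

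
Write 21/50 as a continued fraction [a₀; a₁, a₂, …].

[0; 2, 2, 1, 1, 1, 2]

21 ÷ 50 → quotient 0, remainder 21
50 ÷ 21 → quotient 2, remainder 8
21 ÷ 8 → quotient 2, remainder 5
8 ÷ 5 → quotient 1, remainder 3
5 ÷ 3 → quotient 1, remainder 2
3 ÷ 2 → quotient 1, remainder 1
2 ÷ 1 → quotient 2, remainder 0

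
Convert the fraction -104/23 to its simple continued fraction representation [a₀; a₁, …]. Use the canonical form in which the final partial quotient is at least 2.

[-5; 2, 11]

-104 = -5·23 + 11, so a_0 = -5
23 = 2·11 + 1, so a_1 = 2
11 = 11·1 + 0, so a_2 = 11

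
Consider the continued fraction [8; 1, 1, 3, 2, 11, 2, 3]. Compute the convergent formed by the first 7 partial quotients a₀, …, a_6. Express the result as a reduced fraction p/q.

3271/382

a_0 = 8: 8/1
a_1 = 1: 9/1
a_2 = 1: 17/2
a_3 = 3: 60/7
a_4 = 2: 137/16
a_5 = 11: 1567/183
a_6 = 2: 3271/382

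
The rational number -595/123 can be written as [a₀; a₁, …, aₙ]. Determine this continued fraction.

Run the Euclidean algorithm, recording each quotient:
-595 = -5·123 + 20, so a_0 = -5
123 = 6·20 + 3, so a_1 = 6
20 = 6·3 + 2, so a_2 = 6
3 = 1·2 + 1, so a_3 = 1
2 = 2·1 + 0, so a_4 = 2

[-5; 6, 6, 1, 2]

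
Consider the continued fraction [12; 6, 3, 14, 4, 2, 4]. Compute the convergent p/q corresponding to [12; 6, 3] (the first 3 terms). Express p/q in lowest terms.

231/19

a_0 = 12: 12/1
a_1 = 6: 73/6
a_2 = 3: 231/19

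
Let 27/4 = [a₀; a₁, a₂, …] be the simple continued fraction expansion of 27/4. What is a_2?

3

⌊27/4⌋ = 6, remainder 3
⌊4/3⌋ = 1, remainder 1
⌊3/1⌋ = 3, remainder 0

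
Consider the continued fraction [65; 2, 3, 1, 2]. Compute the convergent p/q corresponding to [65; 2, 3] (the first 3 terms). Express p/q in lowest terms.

458/7

Start with 3.
2 + 1/(3/1) = 2 + 1/3 = 7/3
65 + 1/(7/3) = 65 + 3/7 = 458/7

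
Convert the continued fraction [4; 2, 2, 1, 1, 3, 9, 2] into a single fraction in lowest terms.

3716/841

a_0 = 4: 4/1
a_1 = 2: 9/2
a_2 = 2: 22/5
a_3 = 1: 31/7
a_4 = 1: 53/12
a_5 = 3: 190/43
a_6 = 9: 1763/399
a_7 = 2: 3716/841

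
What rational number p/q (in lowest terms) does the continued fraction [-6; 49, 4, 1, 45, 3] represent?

Starting at the tail and folding back:
Start with 3.
45 + 1/(3/1) = 45 + 1/3 = 136/3
1 + 1/(136/3) = 1 + 3/136 = 139/136
4 + 1/(139/136) = 4 + 136/139 = 692/139
49 + 1/(692/139) = 49 + 139/692 = 34047/692
-6 + 1/(34047/692) = -6 + 692/34047 = -203590/34047

-203590/34047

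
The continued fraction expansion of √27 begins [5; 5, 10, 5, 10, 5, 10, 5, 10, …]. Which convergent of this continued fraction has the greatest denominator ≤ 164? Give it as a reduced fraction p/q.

List convergents until the denominator exceeds the bound:
a_0 = 5: 5/1  (≤ bound)
a_1 = 5: 26/5  (≤ bound)
a_2 = 10: 265/51  (≤ bound)
a_3 = 5: 1351/260  (> 164, stop)

265/51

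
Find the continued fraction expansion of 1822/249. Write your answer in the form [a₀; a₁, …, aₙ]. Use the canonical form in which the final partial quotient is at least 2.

[7; 3, 6, 1, 1, 2, 2]

1822 = 7·249 + 79, so a_0 = 7
249 = 3·79 + 12, so a_1 = 3
79 = 6·12 + 7, so a_2 = 6
12 = 1·7 + 5, so a_3 = 1
7 = 1·5 + 2, so a_4 = 1
5 = 2·2 + 1, so a_5 = 2
2 = 2·1 + 0, so a_6 = 2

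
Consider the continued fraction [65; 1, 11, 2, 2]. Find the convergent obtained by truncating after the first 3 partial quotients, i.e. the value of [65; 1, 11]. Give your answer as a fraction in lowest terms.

791/12

Work from the innermost term outward:
Start with 11.
1 + 1/(11/1) = 1 + 1/11 = 12/11
65 + 1/(12/11) = 65 + 11/12 = 791/12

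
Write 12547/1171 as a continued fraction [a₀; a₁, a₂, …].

[10; 1, 2, 1, 1, 41, 4]

Apply division with remainder until the remainder is 0:
12547 ÷ 1171 → quotient 10, remainder 837
1171 ÷ 837 → quotient 1, remainder 334
837 ÷ 334 → quotient 2, remainder 169
334 ÷ 169 → quotient 1, remainder 165
169 ÷ 165 → quotient 1, remainder 4
165 ÷ 4 → quotient 41, remainder 1
4 ÷ 1 → quotient 4, remainder 0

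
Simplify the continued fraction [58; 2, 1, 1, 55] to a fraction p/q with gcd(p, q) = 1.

Start with 55.
1 + 1/(55/1) = 1 + 1/55 = 56/55
1 + 1/(56/55) = 1 + 55/56 = 111/56
2 + 1/(111/56) = 2 + 56/111 = 278/111
58 + 1/(278/111) = 58 + 111/278 = 16235/278

16235/278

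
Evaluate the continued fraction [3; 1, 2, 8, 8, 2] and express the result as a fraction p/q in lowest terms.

1586/431

a_0 = 3: 3/1
a_1 = 1: 4/1
a_2 = 2: 11/3
a_3 = 8: 92/25
a_4 = 8: 747/203
a_5 = 2: 1586/431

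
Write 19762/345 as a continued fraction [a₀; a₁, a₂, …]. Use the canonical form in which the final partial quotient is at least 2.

[57; 3, 1, 1, 3, 1, 10]

Run the Euclidean algorithm, recording each quotient:
19762 = 57·345 + 97, so a_0 = 57
345 = 3·97 + 54, so a_1 = 3
97 = 1·54 + 43, so a_2 = 1
54 = 1·43 + 11, so a_3 = 1
43 = 3·11 + 10, so a_4 = 3
11 = 1·10 + 1, so a_5 = 1
10 = 10·1 + 0, so a_6 = 10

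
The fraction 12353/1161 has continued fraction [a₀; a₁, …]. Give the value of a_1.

⌊12353/1161⌋ = 10, remainder 743
⌊1161/743⌋ = 1, remainder 418

1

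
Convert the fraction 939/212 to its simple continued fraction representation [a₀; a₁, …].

[4; 2, 3, 30]

⌊939/212⌋ = 4, remainder 91
⌊212/91⌋ = 2, remainder 30
⌊91/30⌋ = 3, remainder 1
⌊30/1⌋ = 30, remainder 0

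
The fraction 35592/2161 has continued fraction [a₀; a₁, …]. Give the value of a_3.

35592 = 16·2161 + 1016, so a_0 = 16
2161 = 2·1016 + 129, so a_1 = 2
1016 = 7·129 + 113, so a_2 = 7
129 = 1·113 + 16, so a_3 = 1

1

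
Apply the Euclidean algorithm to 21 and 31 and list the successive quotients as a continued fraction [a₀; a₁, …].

21 = 0·31 + 21, so a_0 = 0
31 = 1·21 + 10, so a_1 = 1
21 = 2·10 + 1, so a_2 = 2
10 = 10·1 + 0, so a_3 = 10

[0; 1, 2, 10]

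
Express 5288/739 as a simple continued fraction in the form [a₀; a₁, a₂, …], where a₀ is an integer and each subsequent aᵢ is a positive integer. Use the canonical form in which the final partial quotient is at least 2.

Apply division with remainder until the remainder is 0:
5288 ÷ 739 → quotient 7, remainder 115
739 ÷ 115 → quotient 6, remainder 49
115 ÷ 49 → quotient 2, remainder 17
49 ÷ 17 → quotient 2, remainder 15
17 ÷ 15 → quotient 1, remainder 2
15 ÷ 2 → quotient 7, remainder 1
2 ÷ 1 → quotient 2, remainder 0

[7; 6, 2, 2, 1, 7, 2]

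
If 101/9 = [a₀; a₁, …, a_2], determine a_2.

⌊101/9⌋ = 11, remainder 2
⌊9/2⌋ = 4, remainder 1
⌊2/1⌋ = 2, remainder 0

2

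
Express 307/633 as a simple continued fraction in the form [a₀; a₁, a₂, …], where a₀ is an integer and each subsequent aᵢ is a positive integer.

Repeatedly divide and take the remainder:
307 ÷ 633 → quotient 0, remainder 307
633 ÷ 307 → quotient 2, remainder 19
307 ÷ 19 → quotient 16, remainder 3
19 ÷ 3 → quotient 6, remainder 1
3 ÷ 1 → quotient 3, remainder 0

[0; 2, 16, 6, 3]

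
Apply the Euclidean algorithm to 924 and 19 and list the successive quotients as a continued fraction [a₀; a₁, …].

924 ÷ 19 → quotient 48, remainder 12
19 ÷ 12 → quotient 1, remainder 7
12 ÷ 7 → quotient 1, remainder 5
7 ÷ 5 → quotient 1, remainder 2
5 ÷ 2 → quotient 2, remainder 1
2 ÷ 1 → quotient 2, remainder 0

[48; 1, 1, 1, 2, 2]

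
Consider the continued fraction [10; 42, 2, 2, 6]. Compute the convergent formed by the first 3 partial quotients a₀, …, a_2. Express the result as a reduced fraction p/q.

Starting at the tail and folding back:
Start with 2.
42 + 1/(2/1) = 42 + 1/2 = 85/2
10 + 1/(85/2) = 10 + 2/85 = 852/85

852/85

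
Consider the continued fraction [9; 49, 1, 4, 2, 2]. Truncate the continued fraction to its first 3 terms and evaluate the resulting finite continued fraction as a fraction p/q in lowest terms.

Collapse the nested fraction from the inside out:
Start with 1.
49 + 1/(1/1) = 49 + 1/1 = 50/1
9 + 1/(50/1) = 9 + 1/50 = 451/50

451/50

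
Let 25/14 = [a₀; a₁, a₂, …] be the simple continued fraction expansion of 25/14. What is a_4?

25 = 1·14 + 11, so a_0 = 1
14 = 1·11 + 3, so a_1 = 1
11 = 3·3 + 2, so a_2 = 3
3 = 1·2 + 1, so a_3 = 1
2 = 2·1 + 0, so a_4 = 2

2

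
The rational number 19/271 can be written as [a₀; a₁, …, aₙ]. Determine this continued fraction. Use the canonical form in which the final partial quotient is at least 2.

[0; 14, 3, 1, 4]

Apply division with remainder until the remainder is 0:
⌊19/271⌋ = 0, remainder 19
⌊271/19⌋ = 14, remainder 5
⌊19/5⌋ = 3, remainder 4
⌊5/4⌋ = 1, remainder 1
⌊4/1⌋ = 4, remainder 0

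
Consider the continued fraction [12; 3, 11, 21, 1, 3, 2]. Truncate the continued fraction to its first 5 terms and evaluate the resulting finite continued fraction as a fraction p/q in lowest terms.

9255/751

a_0 = 12: 12/1
a_1 = 3: 37/3
a_2 = 11: 419/34
a_3 = 21: 8836/717
a_4 = 1: 9255/751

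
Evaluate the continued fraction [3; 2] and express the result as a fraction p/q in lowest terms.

7/2

Collapse the nested fraction from the inside out:
Start with 2.
3 + 1/(2/1) = 3 + 1/2 = 7/2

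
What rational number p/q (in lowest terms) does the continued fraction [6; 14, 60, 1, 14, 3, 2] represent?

a_0 = 6: 6/1
a_1 = 14: 85/14
a_2 = 60: 5106/841
a_3 = 1: 5191/855
a_4 = 14: 77780/12811
a_5 = 3: 238531/39288
a_6 = 2: 554842/91387

554842/91387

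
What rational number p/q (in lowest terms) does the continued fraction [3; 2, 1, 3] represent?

a_0 = 3: 3/1
a_1 = 2: 7/2
a_2 = 1: 10/3
a_3 = 3: 37/11

37/11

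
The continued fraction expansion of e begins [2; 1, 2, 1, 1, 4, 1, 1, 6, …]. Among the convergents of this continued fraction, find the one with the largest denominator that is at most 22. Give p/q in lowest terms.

19/7

List convergents until the denominator exceeds the bound:
a_0 = 2: 2/1  (≤ bound)
a_1 = 1: 3/1  (≤ bound)
a_2 = 2: 8/3  (≤ bound)
a_3 = 1: 11/4  (≤ bound)
a_4 = 1: 19/7  (≤ bound)
a_5 = 4: 87/32  (> 22, stop)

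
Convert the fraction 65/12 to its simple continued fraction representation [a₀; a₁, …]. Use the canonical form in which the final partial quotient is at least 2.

[5; 2, 2, 2]

⌊65/12⌋ = 5, remainder 5
⌊12/5⌋ = 2, remainder 2
⌊5/2⌋ = 2, remainder 1
⌊2/1⌋ = 2, remainder 0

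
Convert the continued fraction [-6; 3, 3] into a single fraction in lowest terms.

Start with 3.
3 + 1/(3/1) = 3 + 1/3 = 10/3
-6 + 1/(10/3) = -6 + 3/10 = -57/10

-57/10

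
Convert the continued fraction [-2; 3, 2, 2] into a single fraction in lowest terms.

-29/17

Start with 2.
2 + 1/(2/1) = 2 + 1/2 = 5/2
3 + 1/(5/2) = 3 + 2/5 = 17/5
-2 + 1/(17/5) = -2 + 5/17 = -29/17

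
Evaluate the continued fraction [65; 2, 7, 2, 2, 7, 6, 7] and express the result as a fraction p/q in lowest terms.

1683061/25708

Start with 7.
6 + 1/(7/1) = 6 + 1/7 = 43/7
7 + 1/(43/7) = 7 + 7/43 = 308/43
2 + 1/(308/43) = 2 + 43/308 = 659/308
2 + 1/(659/308) = 2 + 308/659 = 1626/659
7 + 1/(1626/659) = 7 + 659/1626 = 12041/1626
2 + 1/(12041/1626) = 2 + 1626/12041 = 25708/12041
65 + 1/(25708/12041) = 65 + 12041/25708 = 1683061/25708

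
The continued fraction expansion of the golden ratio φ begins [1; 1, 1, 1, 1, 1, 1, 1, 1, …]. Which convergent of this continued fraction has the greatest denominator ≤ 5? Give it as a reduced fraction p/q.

8/5

List convergents until the denominator exceeds the bound:
a_0 = 1: 1/1  (≤ bound)
a_1 = 1: 2/1  (≤ bound)
a_2 = 1: 3/2  (≤ bound)
a_3 = 1: 5/3  (≤ bound)
a_4 = 1: 8/5  (≤ bound)
a_5 = 1: 13/8  (> 5, stop)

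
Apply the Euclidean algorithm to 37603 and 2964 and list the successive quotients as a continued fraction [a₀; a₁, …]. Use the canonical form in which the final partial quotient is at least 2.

[12; 1, 2, 5, 4, 44]

Repeatedly divide and take the remainder:
37603 = 12·2964 + 2035, so a_0 = 12
2964 = 1·2035 + 929, so a_1 = 1
2035 = 2·929 + 177, so a_2 = 2
929 = 5·177 + 44, so a_3 = 5
177 = 4·44 + 1, so a_4 = 4
44 = 44·1 + 0, so a_5 = 44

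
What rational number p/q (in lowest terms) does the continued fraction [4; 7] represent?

29/7

a_0 = 4: 4/1
a_1 = 7: 29/7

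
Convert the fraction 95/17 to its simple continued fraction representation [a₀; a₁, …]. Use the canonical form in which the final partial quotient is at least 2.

[5; 1, 1, 2, 3]

95 ÷ 17 → quotient 5, remainder 10
17 ÷ 10 → quotient 1, remainder 7
10 ÷ 7 → quotient 1, remainder 3
7 ÷ 3 → quotient 2, remainder 1
3 ÷ 1 → quotient 3, remainder 0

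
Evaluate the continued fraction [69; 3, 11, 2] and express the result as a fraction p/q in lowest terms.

Start with 2.
11 + 1/(2/1) = 11 + 1/2 = 23/2
3 + 1/(23/2) = 3 + 2/23 = 71/23
69 + 1/(71/23) = 69 + 23/71 = 4922/71

4922/71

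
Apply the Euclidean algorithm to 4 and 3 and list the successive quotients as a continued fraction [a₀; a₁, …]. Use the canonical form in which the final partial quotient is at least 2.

[1; 3]

⌊4/3⌋ = 1, remainder 1
⌊3/1⌋ = 3, remainder 0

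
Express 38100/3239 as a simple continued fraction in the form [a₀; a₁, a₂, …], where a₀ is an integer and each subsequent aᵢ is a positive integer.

⌊38100/3239⌋ = 11, remainder 2471
⌊3239/2471⌋ = 1, remainder 768
⌊2471/768⌋ = 3, remainder 167
⌊768/167⌋ = 4, remainder 100
⌊167/100⌋ = 1, remainder 67
⌊100/67⌋ = 1, remainder 33
⌊67/33⌋ = 2, remainder 1
⌊33/1⌋ = 33, remainder 0

[11; 1, 3, 4, 1, 1, 2, 33]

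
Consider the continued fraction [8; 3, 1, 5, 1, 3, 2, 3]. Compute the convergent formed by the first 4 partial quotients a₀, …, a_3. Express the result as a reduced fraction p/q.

Work from the innermost term outward:
Start with 5.
1 + 1/(5/1) = 1 + 1/5 = 6/5
3 + 1/(6/5) = 3 + 5/6 = 23/6
8 + 1/(23/6) = 8 + 6/23 = 190/23

190/23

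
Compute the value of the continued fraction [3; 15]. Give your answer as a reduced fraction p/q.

46/15

Starting at the tail and folding back:
Start with 15.
3 + 1/(15/1) = 3 + 1/15 = 46/15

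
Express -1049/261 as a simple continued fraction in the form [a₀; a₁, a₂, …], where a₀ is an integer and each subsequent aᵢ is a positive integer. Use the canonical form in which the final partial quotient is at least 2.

Apply division with remainder until the remainder is 0:
-1049 ÷ 261 → quotient -5, remainder 256
261 ÷ 256 → quotient 1, remainder 5
256 ÷ 5 → quotient 51, remainder 1
5 ÷ 1 → quotient 5, remainder 0

[-5; 1, 51, 5]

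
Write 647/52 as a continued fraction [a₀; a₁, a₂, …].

[12; 2, 3, 1, 5]

647 = 12·52 + 23, so a_0 = 12
52 = 2·23 + 6, so a_1 = 2
23 = 3·6 + 5, so a_2 = 3
6 = 1·5 + 1, so a_3 = 1
5 = 5·1 + 0, so a_4 = 5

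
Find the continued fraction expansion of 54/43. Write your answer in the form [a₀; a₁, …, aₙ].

54 ÷ 43 → quotient 1, remainder 11
43 ÷ 11 → quotient 3, remainder 10
11 ÷ 10 → quotient 1, remainder 1
10 ÷ 1 → quotient 10, remainder 0

[1; 3, 1, 10]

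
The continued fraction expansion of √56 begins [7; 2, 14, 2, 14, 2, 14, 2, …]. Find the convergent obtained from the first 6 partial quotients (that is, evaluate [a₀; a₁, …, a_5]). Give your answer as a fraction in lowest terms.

a_0 = 7: 7/1
a_1 = 2: 15/2
a_2 = 14: 217/29
a_3 = 2: 449/60
a_4 = 14: 6503/869
a_5 = 2: 13455/1798

13455/1798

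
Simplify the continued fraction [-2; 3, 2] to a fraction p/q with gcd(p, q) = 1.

a_0 = -2: -2/1
a_1 = 3: -5/3
a_2 = 2: -12/7

-12/7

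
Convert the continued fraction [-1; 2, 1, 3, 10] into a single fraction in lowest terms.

-72/113

Start with 10.
3 + 1/(10/1) = 3 + 1/10 = 31/10
1 + 1/(31/10) = 1 + 10/31 = 41/31
2 + 1/(41/31) = 2 + 31/41 = 113/41
-1 + 1/(113/41) = -1 + 41/113 = -72/113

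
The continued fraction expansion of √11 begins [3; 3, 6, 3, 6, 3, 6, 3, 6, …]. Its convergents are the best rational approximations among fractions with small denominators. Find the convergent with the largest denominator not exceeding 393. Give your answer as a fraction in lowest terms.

List convergents until the denominator exceeds the bound:
a_0 = 3: 3/1  (≤ bound)
a_1 = 3: 10/3  (≤ bound)
a_2 = 6: 63/19  (≤ bound)
a_3 = 3: 199/60  (≤ bound)
a_4 = 6: 1257/379  (≤ bound)
a_5 = 3: 3970/1197  (> 393, stop)

1257/379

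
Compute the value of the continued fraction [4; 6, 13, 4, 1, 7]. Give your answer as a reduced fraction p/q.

Start with 7.
1 + 1/(7/1) = 1 + 1/7 = 8/7
4 + 1/(8/7) = 4 + 7/8 = 39/8
13 + 1/(39/8) = 13 + 8/39 = 515/39
6 + 1/(515/39) = 6 + 39/515 = 3129/515
4 + 1/(3129/515) = 4 + 515/3129 = 13031/3129

13031/3129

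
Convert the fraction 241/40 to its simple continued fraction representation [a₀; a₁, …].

[6; 40]

Run the Euclidean algorithm, recording each quotient:
241 ÷ 40 → quotient 6, remainder 1
40 ÷ 1 → quotient 40, remainder 0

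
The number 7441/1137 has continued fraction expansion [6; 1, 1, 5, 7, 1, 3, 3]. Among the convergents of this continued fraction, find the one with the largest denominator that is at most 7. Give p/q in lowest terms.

13/2

List convergents until the denominator exceeds the bound:
a_0 = 6: 6/1  (≤ bound)
a_1 = 1: 7/1  (≤ bound)
a_2 = 1: 13/2  (≤ bound)
a_3 = 5: 72/11  (> 7, stop)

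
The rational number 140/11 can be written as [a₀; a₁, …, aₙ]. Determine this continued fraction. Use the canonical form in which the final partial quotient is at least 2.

140 ÷ 11 → quotient 12, remainder 8
11 ÷ 8 → quotient 1, remainder 3
8 ÷ 3 → quotient 2, remainder 2
3 ÷ 2 → quotient 1, remainder 1
2 ÷ 1 → quotient 2, remainder 0

[12; 1, 2, 1, 2]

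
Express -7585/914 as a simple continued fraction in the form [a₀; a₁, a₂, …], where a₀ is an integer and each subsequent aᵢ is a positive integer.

[-9; 1, 2, 2, 1, 6, 1, 11]

Repeatedly divide and take the remainder:
-7585 = -9·914 + 641, so a_0 = -9
914 = 1·641 + 273, so a_1 = 1
641 = 2·273 + 95, so a_2 = 2
273 = 2·95 + 83, so a_3 = 2
95 = 1·83 + 12, so a_4 = 1
83 = 6·12 + 11, so a_5 = 6
12 = 1·11 + 1, so a_6 = 1
11 = 11·1 + 0, so a_7 = 11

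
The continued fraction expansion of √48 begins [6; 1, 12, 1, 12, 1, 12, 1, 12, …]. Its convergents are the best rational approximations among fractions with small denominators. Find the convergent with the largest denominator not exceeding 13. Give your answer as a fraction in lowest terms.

90/13

a_0 = 6: 6/1  (≤ bound)
a_1 = 1: 7/1  (≤ bound)
a_2 = 12: 90/13  (≤ bound)
a_3 = 1: 97/14  (> 13, stop)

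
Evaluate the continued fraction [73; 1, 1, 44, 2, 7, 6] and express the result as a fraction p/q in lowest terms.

Starting at the tail and folding back:
Start with 6.
7 + 1/(6/1) = 7 + 1/6 = 43/6
2 + 1/(43/6) = 2 + 6/43 = 92/43
44 + 1/(92/43) = 44 + 43/92 = 4091/92
1 + 1/(4091/92) = 1 + 92/4091 = 4183/4091
1 + 1/(4183/4091) = 1 + 4091/4183 = 8274/4183
73 + 1/(8274/4183) = 73 + 4183/8274 = 608185/8274

608185/8274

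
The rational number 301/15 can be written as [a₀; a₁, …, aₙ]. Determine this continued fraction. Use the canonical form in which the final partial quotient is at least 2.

301 ÷ 15 → quotient 20, remainder 1
15 ÷ 1 → quotient 15, remainder 0

[20; 15]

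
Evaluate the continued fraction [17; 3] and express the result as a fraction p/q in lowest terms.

52/3

Start with 3.
17 + 1/(3/1) = 17 + 1/3 = 52/3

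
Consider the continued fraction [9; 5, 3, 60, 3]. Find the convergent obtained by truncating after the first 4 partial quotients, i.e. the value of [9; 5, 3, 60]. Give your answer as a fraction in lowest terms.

8866/965

Collapse the nested fraction from the inside out:
Start with 60.
3 + 1/(60/1) = 3 + 1/60 = 181/60
5 + 1/(181/60) = 5 + 60/181 = 965/181
9 + 1/(965/181) = 9 + 181/965 = 8866/965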